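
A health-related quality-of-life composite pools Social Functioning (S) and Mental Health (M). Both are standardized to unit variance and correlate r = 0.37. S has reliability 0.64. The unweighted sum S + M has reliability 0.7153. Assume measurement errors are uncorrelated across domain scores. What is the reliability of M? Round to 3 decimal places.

0.580

Var(S+M) = 2 + 2·0.37 = 2.740.
True-score variance = ρ_S + ρ_M + 2·0.37, so 0.7153 = (0.64 + ρ_M + 0.74) / 2.740.
ρ_M = 0.7153·2.740 − 0.64 − 0.74 = 0.580.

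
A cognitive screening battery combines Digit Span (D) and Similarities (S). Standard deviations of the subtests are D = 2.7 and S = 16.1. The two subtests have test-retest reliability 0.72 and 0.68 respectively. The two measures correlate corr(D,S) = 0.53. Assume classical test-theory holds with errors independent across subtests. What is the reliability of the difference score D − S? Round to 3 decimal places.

0.614

Var(D−S) = 2.7² + 16.1² − 2·2.7·16.1·0.53 = 266.5 − 46.0782 = 220.422.
With uncorrelated errors the cross-covariances are all true-score covariance, so they carry over unchanged; only the diagonal terms shrink to ρᵢσᵢ².
True-score variance = [2.7²·0.72 + 16.1²·0.68] − 46.0782 = 181.512 − 46.0782 = 135.433.
Reliability = 135.433 / 220.422 = 0.614.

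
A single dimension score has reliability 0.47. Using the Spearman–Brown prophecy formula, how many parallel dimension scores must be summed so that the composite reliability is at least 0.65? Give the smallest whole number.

k ≥ ρ*(1−ρ₁)/(ρ₁(1−ρ*)) = 0.65·0.53 / (0.47·0.35) = 2.094.
Smallest integer k = 3.

3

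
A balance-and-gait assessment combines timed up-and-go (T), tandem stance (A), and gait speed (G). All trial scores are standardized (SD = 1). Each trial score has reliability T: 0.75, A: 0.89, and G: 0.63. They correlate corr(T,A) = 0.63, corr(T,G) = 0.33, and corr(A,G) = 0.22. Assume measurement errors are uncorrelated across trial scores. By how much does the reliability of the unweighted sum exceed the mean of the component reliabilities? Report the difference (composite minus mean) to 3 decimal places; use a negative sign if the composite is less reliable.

Var(sum) = 3 + 2.36 = 5.36; true-score variance = 2.27 + 2.36 = 4.63; composite reliability = 0.8638.
Mean component reliability = 0.7567.
Difference = 0.8638 − 0.7567 = 0.107.

0.107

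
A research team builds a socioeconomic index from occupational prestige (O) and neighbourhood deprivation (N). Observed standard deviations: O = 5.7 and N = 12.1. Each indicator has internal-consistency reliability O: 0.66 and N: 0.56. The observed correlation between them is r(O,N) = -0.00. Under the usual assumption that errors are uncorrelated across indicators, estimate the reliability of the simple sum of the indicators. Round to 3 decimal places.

0.578

Var(O+N) = 5.7² + 12.1² + 2·[5.7·12.1·-0.00] = 178.9 + 0 = 178.9.
Because errors are independent across components, Cov(Tᵢ,Tⱼ) = Cov(Xᵢ,Xⱼ); the off-diagonal part of the true-score variance is the same as above.
True-score variance = [5.7²·0.66 + 12.1²·0.56] + 0 = 103.433 + 0 = 103.433.
Reliability = 103.433 / 178.9 = 0.578.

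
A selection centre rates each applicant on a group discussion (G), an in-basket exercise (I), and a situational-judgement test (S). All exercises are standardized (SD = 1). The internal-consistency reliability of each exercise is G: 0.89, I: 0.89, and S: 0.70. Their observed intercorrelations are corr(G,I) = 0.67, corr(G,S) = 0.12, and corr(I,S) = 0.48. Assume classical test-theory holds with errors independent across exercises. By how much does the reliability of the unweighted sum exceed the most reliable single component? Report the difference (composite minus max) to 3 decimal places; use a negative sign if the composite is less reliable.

0.016

Var(sum) = 3 + 2.54 = 5.54; true-score variance = 2.48 + 2.54 = 5.02; composite reliability = 0.9061.
Max component reliability = 0.8900.
Difference = 0.9061 − 0.8900 = 0.016.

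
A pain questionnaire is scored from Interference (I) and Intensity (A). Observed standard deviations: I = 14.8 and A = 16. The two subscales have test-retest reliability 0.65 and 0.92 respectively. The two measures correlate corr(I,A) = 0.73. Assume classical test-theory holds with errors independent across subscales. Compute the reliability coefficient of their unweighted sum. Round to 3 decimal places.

Var(I+A) = 14.8² + 16² + 2·[14.8·16·0.73] = 475.04 + 345.728 = 820.768.
With uncorrelated errors the cross-covariances are all true-score covariance, so they carry over unchanged; only the diagonal terms shrink to ρᵢσᵢ².
True-score variance = [14.8²·0.65 + 16²·0.92] + 345.728 = 377.896 + 345.728 = 723.624.
Reliability = 723.624 / 820.768 = 0.882.

0.882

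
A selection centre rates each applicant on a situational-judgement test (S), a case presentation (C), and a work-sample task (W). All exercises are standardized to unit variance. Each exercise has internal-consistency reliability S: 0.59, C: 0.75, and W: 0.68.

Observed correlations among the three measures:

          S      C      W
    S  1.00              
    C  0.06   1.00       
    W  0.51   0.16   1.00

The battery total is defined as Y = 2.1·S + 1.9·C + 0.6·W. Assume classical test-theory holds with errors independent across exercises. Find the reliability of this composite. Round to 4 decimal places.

0.7311

Var(Y) = 2.1² + 1.9² + 0.6² + 2·[3.99·0.06 + 1.26·0.51 + 1.14·0.16] = 8.38 + 2.1288 = 10.5088.
Under uncorrelated errors the observed covariances equal the true-score covariances, so only the own-variance terms attenuate.
True-score variance = [2.1²·0.59 + 1.9²·0.75 + 0.6²·0.68] + 2.1288 = 5.5542 + 2.1288 = 7.683.
Reliability = 7.683 / 10.5088 = 0.7311.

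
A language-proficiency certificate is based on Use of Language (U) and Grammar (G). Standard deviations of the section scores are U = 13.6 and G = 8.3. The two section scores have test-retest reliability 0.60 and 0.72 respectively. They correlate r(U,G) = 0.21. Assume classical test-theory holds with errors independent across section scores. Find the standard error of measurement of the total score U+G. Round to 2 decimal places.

Var(total) = 253.85 + 47.4096 = 301.26.
True-score variance = 160.577 + 47.4096 = 207.986, so reliability = 0.6904.
Error variance = 301.26 − 207.986 = 93.2732; SEM = √93.2732 = 9.66.

9.66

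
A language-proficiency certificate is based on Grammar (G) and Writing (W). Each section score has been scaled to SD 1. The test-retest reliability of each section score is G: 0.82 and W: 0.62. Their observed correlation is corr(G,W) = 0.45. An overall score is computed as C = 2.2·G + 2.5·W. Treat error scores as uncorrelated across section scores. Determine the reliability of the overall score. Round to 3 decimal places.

Var(C) = 2.2² + 2.5² + 2·[5.5·0.45] = 11.09 + 4.95 = 16.04.
Because errors are independent across components, Cov(Tᵢ,Tⱼ) = Cov(Xᵢ,Xⱼ); the off-diagonal part of the true-score variance is the same as above.
True-score variance = [2.2²·0.82 + 2.5²·0.62] + 4.95 = 7.8438 + 4.95 = 12.7938.
Reliability = 12.7938 / 16.04 = 0.798.

0.798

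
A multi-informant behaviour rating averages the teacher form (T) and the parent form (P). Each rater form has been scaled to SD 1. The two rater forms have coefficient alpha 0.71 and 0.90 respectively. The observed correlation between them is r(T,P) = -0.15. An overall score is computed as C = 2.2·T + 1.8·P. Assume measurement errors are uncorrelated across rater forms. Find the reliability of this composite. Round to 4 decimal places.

0.7493

Var(C) = 2.2² + 1.8² + 2·[3.96·(-0.15)] = 8.08 − 1.188 = 6.892.
With uncorrelated errors the cross-covariances are all true-score covariance, so they carry over unchanged; only the diagonal terms shrink to ρᵢσᵢ².
True-score variance = [2.2²·0.71 + 1.8²·0.90] − 1.188 = 6.3524 − 1.188 = 5.1644.
Reliability = 5.1644 / 6.892 = 0.7493.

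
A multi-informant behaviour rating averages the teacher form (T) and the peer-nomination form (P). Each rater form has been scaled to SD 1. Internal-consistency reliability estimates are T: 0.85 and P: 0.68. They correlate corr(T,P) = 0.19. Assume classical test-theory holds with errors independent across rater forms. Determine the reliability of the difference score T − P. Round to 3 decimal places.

0.710

Var(T−P) = 1 + 1 − 2·0.19 = 2 − 0.38 = 1.62.
Because errors are independent across components, Cov(Tᵢ,Tⱼ) = Cov(Xᵢ,Xⱼ); the off-diagonal part of the true-score variance is the same as above.
True-score variance = [0.85 + 0.68] − 0.38 = 1.53 − 0.38 = 1.15.
Reliability = 1.15 / 1.62 = 0.710.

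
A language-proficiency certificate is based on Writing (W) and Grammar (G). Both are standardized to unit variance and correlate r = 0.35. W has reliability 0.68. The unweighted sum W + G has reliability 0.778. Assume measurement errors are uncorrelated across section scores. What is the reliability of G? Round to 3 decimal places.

Var(W+G) = 2 + 2·0.35 = 2.700.
True-score variance = ρ_W + ρ_G + 2·0.35, so 0.778 = (0.68 + ρ_G + 0.70) / 2.700.
ρ_G = 0.778·2.700 − 0.68 − 0.70 = 0.721.

0.721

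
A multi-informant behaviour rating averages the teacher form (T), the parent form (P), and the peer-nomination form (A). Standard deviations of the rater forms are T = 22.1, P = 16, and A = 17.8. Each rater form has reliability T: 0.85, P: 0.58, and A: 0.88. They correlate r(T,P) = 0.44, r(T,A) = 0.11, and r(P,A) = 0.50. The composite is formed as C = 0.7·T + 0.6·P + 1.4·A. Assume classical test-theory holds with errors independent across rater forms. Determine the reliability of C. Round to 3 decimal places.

0.894

Var(C) = 0.7²·22.1² + 0.6²·16² + 1.4²·17.8² + 2·[0.42·22.1·16·0.44 + 0.98·22.1·17.8·0.11 + 0.84·16·17.8·0.50] = 952.487 + 454.735 = 1407.22.
Because errors are independent across components, Cov(Tᵢ,Tⱼ) = Cov(Xᵢ,Xⱼ); the off-diagonal part of the true-score variance is the same as above.
True-score variance = [0.7²·22.1²·0.85 + 0.6²·16²·0.58 + 1.4²·17.8²·0.88] + 454.735 = 803.361 + 454.735 = 1258.1.
Reliability = 1258.1 / 1407.22 = 0.894.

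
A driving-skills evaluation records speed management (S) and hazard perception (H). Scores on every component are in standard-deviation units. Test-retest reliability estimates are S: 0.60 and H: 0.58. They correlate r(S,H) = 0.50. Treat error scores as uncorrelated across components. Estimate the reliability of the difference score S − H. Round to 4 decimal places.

Var(S−H) = 1 + 1 − 2·0.50 = 2 − 1 = 1.
Because errors are independent across components, Cov(Tᵢ,Tⱼ) = Cov(Xᵢ,Xⱼ); the off-diagonal part of the true-score variance is the same as above.
True-score variance = [0.60 + 0.58] − 1 = 1.18 − 1 = 0.18.
Reliability = 0.18 / 1 = 0.1800.

0.1800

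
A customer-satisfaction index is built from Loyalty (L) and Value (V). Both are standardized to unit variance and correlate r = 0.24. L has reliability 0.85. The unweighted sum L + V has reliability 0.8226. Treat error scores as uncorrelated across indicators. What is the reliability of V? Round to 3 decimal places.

0.710

Var(L+V) = 2 + 2·0.24 = 2.480.
True-score variance = ρ_L + ρ_V + 2·0.24, so 0.8226 = (0.85 + ρ_V + 0.48) / 2.480.
ρ_V = 0.8226·2.480 − 0.85 − 0.48 = 0.710.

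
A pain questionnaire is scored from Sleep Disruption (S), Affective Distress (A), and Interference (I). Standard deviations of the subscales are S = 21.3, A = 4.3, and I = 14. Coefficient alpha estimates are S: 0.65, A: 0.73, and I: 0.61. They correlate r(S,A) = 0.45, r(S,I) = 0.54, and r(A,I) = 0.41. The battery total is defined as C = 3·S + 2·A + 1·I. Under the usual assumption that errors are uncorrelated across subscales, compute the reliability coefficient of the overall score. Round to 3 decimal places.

Var(C) = 3²·21.3² + 2²·4.3² + 14² + 2·[6·21.3·4.3·0.45 + 3·21.3·14·0.54 + 2·4.3·14·0.41] = 4353.17 + 1559.48 = 5912.65.
Because errors are independent across components, Cov(Tᵢ,Tⱼ) = Cov(Xᵢ,Xⱼ); the off-diagonal part of the true-score variance is the same as above.
True-score variance = [3²·21.3²·0.65 + 2²·4.3²·0.73 + 14²·0.61] + 1559.48 = 2827.64 + 1559.48 = 4387.12.
Reliability = 4387.12 / 5912.65 = 0.742.

0.742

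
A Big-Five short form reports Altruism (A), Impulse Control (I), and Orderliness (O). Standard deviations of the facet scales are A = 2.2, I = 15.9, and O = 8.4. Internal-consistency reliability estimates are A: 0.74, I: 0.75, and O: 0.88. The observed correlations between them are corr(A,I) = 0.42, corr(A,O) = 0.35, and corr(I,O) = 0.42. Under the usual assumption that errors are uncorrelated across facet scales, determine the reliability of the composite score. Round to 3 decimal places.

0.849

Var(A+I+O) = 2.2² + 15.9² + 8.4² + 2·[2.2·15.9·0.42 + 2.2·8.4·0.35 + 15.9·8.4·0.42] = 328.21 + 154.51 = 482.72.
Under uncorrelated errors the observed covariances equal the true-score covariances, so only the own-variance terms attenuate.
True-score variance = [2.2²·0.74 + 15.9²·0.75 + 8.4²·0.88] + 154.51 = 255.282 + 154.51 = 409.792.
Reliability = 409.792 / 482.72 = 0.849.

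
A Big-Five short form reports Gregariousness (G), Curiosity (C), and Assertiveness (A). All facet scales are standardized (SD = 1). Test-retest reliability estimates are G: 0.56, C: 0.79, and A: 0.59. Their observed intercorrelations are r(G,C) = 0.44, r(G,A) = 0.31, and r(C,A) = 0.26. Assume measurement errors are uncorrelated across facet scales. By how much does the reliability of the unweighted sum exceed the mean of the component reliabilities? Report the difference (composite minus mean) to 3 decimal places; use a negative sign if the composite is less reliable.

Var(sum) = 3 + 2.02 = 5.02; true-score variance = 1.94 + 2.02 = 3.96; composite reliability = 0.7888.
Mean component reliability = 0.6467.
Difference = 0.7888 − 0.6467 = 0.142.

0.142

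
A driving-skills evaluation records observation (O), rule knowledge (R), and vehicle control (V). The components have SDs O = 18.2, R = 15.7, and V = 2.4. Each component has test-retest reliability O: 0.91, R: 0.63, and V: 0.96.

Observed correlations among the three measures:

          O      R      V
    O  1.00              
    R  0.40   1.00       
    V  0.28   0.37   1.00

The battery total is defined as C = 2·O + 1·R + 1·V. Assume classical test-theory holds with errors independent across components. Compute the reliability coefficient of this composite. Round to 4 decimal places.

0.9002

Var(C) = 2²·18.2² + 15.7² + 2.4² + 2·[2·18.2·15.7·0.40 + 2·18.2·2.4·0.28 + 15.7·2.4·0.37] = 1577.21 + 533.989 = 2111.2.
Under uncorrelated errors the observed covariances equal the true-score covariances, so only the own-variance terms attenuate.
True-score variance = [2²·18.2²·0.91 + 15.7²·0.63 + 2.4²·0.96] + 533.989 = 1366.53 + 533.989 = 1900.52.
Reliability = 1900.52 / 2111.2 = 0.9002.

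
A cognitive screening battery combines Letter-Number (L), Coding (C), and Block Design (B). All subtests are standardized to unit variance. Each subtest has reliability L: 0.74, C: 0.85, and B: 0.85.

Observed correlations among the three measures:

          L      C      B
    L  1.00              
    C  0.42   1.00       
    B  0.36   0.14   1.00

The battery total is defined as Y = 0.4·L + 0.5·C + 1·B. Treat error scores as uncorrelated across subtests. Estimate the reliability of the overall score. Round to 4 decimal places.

0.8858

Var(Y) = 0.4² + 0.5² + 1 + 2·[0.2·0.42 + 0.4·0.36 + 0.5·0.14] = 1.41 + 0.596 = 2.006.
Under uncorrelated errors the observed covariances equal the true-score covariances, so only the own-variance terms attenuate.
True-score variance = [0.4²·0.74 + 0.5²·0.85 + 0.85] + 0.596 = 1.1809 + 0.596 = 1.7769.
Reliability = 1.7769 / 2.006 = 0.8858.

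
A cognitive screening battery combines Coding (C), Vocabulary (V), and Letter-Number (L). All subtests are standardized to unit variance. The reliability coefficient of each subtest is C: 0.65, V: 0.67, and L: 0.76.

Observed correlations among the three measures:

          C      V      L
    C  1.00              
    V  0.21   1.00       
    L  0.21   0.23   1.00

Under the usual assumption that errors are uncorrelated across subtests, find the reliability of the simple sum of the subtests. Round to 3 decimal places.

Var(C+V+L) = 3 + 2·[0.21 + 0.21 + 0.23] = 3 + 1.3 = 4.3.
Because errors are independent across components, Cov(Tᵢ,Tⱼ) = Cov(Xᵢ,Xⱼ); the off-diagonal part of the true-score variance is the same as above.
True-score variance = [0.65 + 0.67 + 0.76] + 1.3 = 2.08 + 1.3 = 3.38.
Reliability = 3.38 / 4.3 = 0.786.

0.786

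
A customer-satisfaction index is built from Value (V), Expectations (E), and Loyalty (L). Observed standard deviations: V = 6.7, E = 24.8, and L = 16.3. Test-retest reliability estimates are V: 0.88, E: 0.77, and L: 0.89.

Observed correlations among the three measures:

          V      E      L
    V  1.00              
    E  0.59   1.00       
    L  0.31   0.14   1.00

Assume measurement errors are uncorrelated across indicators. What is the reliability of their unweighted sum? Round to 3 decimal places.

Var(V+E+L) = 6.7² + 24.8² + 16.3² + 2·[6.7·24.8·0.59 + 6.7·16.3·0.31 + 24.8·16.3·0.14] = 925.62 + 376.966 = 1302.59.
Under uncorrelated errors the observed covariances equal the true-score covariances, so only the own-variance terms attenuate.
True-score variance = [6.7²·0.88 + 24.8²·0.77 + 16.3²·0.89] + 376.966 = 749.548 + 376.966 = 1126.51.
Reliability = 1126.51 / 1302.59 = 0.865.

0.865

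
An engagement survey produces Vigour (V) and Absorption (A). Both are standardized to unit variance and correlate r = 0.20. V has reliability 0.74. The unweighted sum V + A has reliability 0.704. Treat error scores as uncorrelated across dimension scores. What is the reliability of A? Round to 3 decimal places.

Var(V+A) = 2 + 2·0.20 = 2.400.
True-score variance = ρ_V + ρ_A + 2·0.20, so 0.704 = (0.74 + ρ_A + 0.40) / 2.400.
ρ_A = 0.704·2.400 − 0.74 − 0.40 = 0.550.

0.550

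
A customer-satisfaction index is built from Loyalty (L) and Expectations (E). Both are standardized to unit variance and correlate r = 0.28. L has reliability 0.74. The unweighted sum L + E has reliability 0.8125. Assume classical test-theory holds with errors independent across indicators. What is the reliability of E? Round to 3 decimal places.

Var(L+E) = 2 + 2·0.28 = 2.560.
True-score variance = ρ_L + ρ_E + 2·0.28, so 0.8125 = (0.74 + ρ_E + 0.56) / 2.560.
ρ_E = 0.8125·2.560 − 0.74 − 0.56 = 0.780.

0.780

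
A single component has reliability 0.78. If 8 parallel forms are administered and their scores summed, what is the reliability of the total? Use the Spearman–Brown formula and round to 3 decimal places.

0.966

ρ_k = kρ / (1 + (k−1)ρ) = 8·0.78 / (1 + 7·0.78) = 6.240 / 6.460 = 0.966.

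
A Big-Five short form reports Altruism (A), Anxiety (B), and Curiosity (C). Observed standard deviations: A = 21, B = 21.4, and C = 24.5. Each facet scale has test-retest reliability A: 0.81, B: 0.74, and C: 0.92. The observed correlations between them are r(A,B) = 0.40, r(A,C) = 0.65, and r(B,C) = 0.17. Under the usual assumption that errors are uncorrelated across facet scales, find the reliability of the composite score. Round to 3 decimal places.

Var(A+B+C) = 21² + 21.4² + 24.5² + 2·[21·21.4·0.40 + 21·24.5·0.65 + 21.4·24.5·0.17] = 1499.21 + 1206.63 = 2705.84.
Under uncorrelated errors the observed covariances equal the true-score covariances, so only the own-variance terms attenuate.
True-score variance = [21²·0.81 + 21.4²·0.74 + 24.5²·0.92] + 1206.63 = 1248.33 + 1206.63 = 2454.96.
Reliability = 2454.96 / 2705.84 = 0.907.

0.907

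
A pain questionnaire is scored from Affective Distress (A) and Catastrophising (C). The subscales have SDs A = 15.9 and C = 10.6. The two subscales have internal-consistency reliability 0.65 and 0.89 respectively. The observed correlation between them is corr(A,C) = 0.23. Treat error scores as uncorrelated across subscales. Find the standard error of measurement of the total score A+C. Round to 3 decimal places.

10.042

Var(total) = 365.17 + 77.5284 = 442.698.
True-score variance = 264.327 + 77.5284 = 341.855, so reliability = 0.7722.
Error variance = 442.698 − 341.855 = 100.843; SEM = √100.843 = 10.042.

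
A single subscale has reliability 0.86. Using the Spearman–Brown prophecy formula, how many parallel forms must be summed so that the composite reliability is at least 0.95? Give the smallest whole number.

k ≥ ρ*(1−ρ₁)/(ρ₁(1−ρ*)) = 0.95·0.14 / (0.86·0.05) = 3.093.
Smallest integer k = 4.

4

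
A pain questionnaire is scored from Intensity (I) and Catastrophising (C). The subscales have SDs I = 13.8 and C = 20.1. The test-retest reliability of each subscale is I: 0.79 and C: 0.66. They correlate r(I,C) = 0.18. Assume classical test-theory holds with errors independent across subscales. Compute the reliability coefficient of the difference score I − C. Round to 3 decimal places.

0.641

Var(I−C) = 13.8² + 20.1² − 2·13.8·20.1·0.18 = 594.45 − 99.8568 = 494.593.
Under uncorrelated errors the observed covariances equal the true-score covariances, so only the own-variance terms attenuate.
True-score variance = [13.8²·0.79 + 20.1²·0.66] − 99.8568 = 417.094 − 99.8568 = 317.237.
Reliability = 317.237 / 494.593 = 0.641.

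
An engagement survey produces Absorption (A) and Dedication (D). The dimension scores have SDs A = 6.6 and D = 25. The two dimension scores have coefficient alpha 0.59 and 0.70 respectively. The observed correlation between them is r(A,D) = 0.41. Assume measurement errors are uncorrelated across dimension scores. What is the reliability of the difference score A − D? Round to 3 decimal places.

Var(A−D) = 6.6² + 25² − 2·6.6·25·0.41 = 668.56 − 135.3 = 533.26.
Under uncorrelated errors the observed covariances equal the true-score covariances, so only the own-variance terms attenuate.
True-score variance = [6.6²·0.59 + 25²·0.70] − 135.3 = 463.2 − 135.3 = 327.9.
Reliability = 327.9 / 533.26 = 0.615.

0.615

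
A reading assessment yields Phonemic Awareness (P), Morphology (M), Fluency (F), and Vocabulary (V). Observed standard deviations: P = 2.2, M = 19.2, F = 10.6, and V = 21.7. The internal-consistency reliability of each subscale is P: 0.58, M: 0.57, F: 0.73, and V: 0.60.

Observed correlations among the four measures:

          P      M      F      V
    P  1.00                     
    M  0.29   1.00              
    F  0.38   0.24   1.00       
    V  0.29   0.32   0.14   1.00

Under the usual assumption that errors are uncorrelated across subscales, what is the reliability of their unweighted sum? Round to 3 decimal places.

Var(P+M+F+V) = 2.2² + 19.2² + 10.6² + 21.7² + 2·[2.2·19.2·0.29 + 2.2·10.6·0.38 + 2.2·21.7·0.29 + 19.2·10.6·0.24 + 19.2·21.7·0.32 + 10.6·21.7·0.14] = 956.73 + 498.656 = 1455.39.
Because errors are independent across components, Cov(Tᵢ,Tⱼ) = Cov(Xᵢ,Xⱼ); the off-diagonal part of the true-score variance is the same as above.
True-score variance = [2.2²·0.58 + 19.2²·0.57 + 10.6²·0.73 + 21.7²·0.60] + 498.656 = 577.489 + 498.656 = 1076.15.
Reliability = 1076.15 / 1455.39 = 0.739.

0.739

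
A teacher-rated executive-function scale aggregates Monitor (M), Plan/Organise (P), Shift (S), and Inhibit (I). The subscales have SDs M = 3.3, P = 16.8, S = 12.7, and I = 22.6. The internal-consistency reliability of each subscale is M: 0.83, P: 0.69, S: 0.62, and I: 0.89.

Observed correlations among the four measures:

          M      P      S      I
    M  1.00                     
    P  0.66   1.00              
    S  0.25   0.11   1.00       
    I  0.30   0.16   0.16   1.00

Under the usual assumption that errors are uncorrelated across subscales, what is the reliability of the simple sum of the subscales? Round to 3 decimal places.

Var(M+P+S+I) = 3.3² + 16.8² + 12.7² + 22.6² + 2·[3.3·16.8·0.66 + 3.3·12.7·0.25 + 3.3·22.6·0.30 + 16.8·12.7·0.11 + 16.8·22.6·0.16 + 12.7·22.6·0.16] = 965.18 + 399.167 = 1364.35.
Because errors are independent across components, Cov(Tᵢ,Tⱼ) = Cov(Xᵢ,Xⱼ); the off-diagonal part of the true-score variance is the same as above.
True-score variance = [3.3²·0.83 + 16.8²·0.69 + 12.7²·0.62 + 22.6²·0.89] + 399.167 = 758.361 + 399.167 = 1157.53.
Reliability = 1157.53 / 1364.35 = 0.848.

0.848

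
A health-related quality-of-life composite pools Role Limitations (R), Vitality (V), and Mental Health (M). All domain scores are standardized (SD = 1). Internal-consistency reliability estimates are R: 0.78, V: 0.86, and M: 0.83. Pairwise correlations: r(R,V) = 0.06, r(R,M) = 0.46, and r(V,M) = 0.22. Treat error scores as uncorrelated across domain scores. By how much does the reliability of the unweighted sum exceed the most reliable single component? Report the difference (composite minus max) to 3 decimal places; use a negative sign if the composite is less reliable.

Var(sum) = 3 + 1.48 = 4.48; true-score variance = 2.47 + 1.48 = 3.95; composite reliability = 0.8817.
Max component reliability = 0.8600.
Difference = 0.8817 − 0.8600 = 0.022.

0.022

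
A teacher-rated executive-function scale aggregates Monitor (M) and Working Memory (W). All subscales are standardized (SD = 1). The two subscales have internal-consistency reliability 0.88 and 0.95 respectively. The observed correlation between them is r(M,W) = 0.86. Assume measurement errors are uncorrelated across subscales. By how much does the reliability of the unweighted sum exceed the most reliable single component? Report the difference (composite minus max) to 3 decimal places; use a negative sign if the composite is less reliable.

0.004

Var(sum) = 2 + 1.72 = 3.72; true-score variance = 1.83 + 1.72 = 3.55; composite reliability = 0.9543.
Max component reliability = 0.9500.
Difference = 0.9543 − 0.9500 = 0.004.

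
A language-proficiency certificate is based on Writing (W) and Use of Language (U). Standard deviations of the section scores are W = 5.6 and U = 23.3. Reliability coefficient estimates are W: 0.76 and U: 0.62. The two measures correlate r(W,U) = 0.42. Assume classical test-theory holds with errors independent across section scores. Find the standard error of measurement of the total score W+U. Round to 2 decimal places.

Var(total) = 574.25 + 109.603 = 683.853.
True-score variance = 360.425 + 109.603 = 470.029, so reliability = 0.6873.
Error variance = 683.853 − 470.029 = 213.825; SEM = √213.825 = 14.62.

14.62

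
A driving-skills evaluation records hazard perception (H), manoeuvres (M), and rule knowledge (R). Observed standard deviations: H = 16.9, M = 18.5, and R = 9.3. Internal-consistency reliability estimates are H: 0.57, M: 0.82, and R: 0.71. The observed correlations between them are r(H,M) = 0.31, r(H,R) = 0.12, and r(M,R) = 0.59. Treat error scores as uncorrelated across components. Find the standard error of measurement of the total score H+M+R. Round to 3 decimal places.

14.474

Var(total) = 714.35 + 434.583 = 1148.93.
True-score variance = 504.851 + 434.583 = 939.433, so reliability = 0.8177.
Error variance = 1148.93 − 939.433 = 209.499; SEM = √209.499 = 14.474.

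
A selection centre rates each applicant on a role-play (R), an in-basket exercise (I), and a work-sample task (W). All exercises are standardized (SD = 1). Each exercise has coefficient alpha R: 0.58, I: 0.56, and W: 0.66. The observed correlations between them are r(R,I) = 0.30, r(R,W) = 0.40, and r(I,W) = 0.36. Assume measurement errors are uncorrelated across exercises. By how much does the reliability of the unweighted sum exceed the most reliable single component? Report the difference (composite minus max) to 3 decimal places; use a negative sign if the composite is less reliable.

0.106

Var(sum) = 3 + 2.12 = 5.12; true-score variance = 1.8 + 2.12 = 3.92; composite reliability = 0.7656.
Max component reliability = 0.6600.
Difference = 0.7656 − 0.6600 = 0.106.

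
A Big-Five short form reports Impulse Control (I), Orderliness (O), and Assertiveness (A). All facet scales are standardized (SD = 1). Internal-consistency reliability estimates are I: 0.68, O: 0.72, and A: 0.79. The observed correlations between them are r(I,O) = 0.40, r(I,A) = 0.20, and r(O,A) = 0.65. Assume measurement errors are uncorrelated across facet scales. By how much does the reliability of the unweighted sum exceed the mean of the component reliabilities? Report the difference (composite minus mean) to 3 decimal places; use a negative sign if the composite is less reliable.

Var(sum) = 3 + 2.5 = 5.5; true-score variance = 2.19 + 2.5 = 4.69; composite reliability = 0.8527.
Mean component reliability = 0.7300.
Difference = 0.8527 − 0.7300 = 0.123.

0.123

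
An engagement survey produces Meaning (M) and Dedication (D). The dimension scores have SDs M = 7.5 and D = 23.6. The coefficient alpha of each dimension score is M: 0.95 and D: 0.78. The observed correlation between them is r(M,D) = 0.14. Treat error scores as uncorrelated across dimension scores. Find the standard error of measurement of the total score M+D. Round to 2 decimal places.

Var(total) = 613.21 + 49.56 = 662.77.
True-score variance = 487.866 + 49.56 = 537.426, so reliability = 0.8109.
Error variance = 662.77 − 537.426 = 125.344; SEM = √125.344 = 11.20.

11.20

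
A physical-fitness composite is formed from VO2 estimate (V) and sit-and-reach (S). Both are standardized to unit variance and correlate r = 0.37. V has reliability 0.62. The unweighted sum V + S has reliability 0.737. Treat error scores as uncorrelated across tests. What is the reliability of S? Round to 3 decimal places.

0.659

Var(V+S) = 2 + 2·0.37 = 2.740.
True-score variance = ρ_V + ρ_S + 2·0.37, so 0.737 = (0.62 + ρ_S + 0.74) / 2.740.
ρ_S = 0.737·2.740 − 0.62 − 0.74 = 0.659.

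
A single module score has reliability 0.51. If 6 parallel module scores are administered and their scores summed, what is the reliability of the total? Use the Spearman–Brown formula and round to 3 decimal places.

ρ_k = kρ / (1 + (k−1)ρ) = 6·0.51 / (1 + 5·0.51) = 3.060 / 3.550 = 0.862.

0.862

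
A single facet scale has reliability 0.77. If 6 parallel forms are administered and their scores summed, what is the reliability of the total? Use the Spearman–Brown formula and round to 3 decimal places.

ρ_k = kρ / (1 + (k−1)ρ) = 6·0.77 / (1 + 5·0.77) = 4.620 / 4.850 = 0.953.

0.953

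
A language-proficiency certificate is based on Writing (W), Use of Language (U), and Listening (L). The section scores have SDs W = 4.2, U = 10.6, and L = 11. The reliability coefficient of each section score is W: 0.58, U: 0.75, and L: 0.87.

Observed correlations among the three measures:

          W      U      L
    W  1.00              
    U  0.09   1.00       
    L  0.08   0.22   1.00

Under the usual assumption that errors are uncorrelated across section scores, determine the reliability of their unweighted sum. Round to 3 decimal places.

0.839

Var(W+U+L) = 4.2² + 10.6² + 11² + 2·[4.2·10.6·0.09 + 4.2·11·0.08 + 10.6·11·0.22] = 251 + 66.7096 = 317.71.
With uncorrelated errors the cross-covariances are all true-score covariance, so they carry over unchanged; only the diagonal terms shrink to ρᵢσᵢ².
True-score variance = [4.2²·0.58 + 10.6²·0.75 + 11²·0.87] + 66.7096 = 199.771 + 66.7096 = 266.481.
Reliability = 266.481 / 317.71 = 0.839.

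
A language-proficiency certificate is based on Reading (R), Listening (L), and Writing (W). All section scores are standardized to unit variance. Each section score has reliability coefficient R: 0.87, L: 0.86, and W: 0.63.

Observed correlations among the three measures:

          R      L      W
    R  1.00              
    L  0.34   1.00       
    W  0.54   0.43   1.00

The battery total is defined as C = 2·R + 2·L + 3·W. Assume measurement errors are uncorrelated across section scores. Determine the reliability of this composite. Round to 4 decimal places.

Var(C) = 2² + 2² + 3² + 2·[4·0.34 + 6·0.54 + 6·0.43] = 17 + 14.36 = 31.36.
With uncorrelated errors the cross-covariances are all true-score covariance, so they carry over unchanged; only the diagonal terms shrink to ρᵢσᵢ².
True-score variance = [2²·0.87 + 2²·0.86 + 3²·0.63] + 14.36 = 12.59 + 14.36 = 26.95.
Reliability = 26.95 / 31.36 = 0.8594.

0.8594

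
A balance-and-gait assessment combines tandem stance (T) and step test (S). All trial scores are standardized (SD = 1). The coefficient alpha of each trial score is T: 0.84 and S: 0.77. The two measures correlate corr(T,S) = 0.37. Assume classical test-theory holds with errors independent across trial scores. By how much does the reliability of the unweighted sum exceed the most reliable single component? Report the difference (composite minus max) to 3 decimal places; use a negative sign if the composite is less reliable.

Var(sum) = 2 + 0.74 = 2.74; true-score variance = 1.61 + 0.74 = 2.35; composite reliability = 0.8577.
Max component reliability = 0.8400.
Difference = 0.8577 − 0.8400 = 0.018.

0.018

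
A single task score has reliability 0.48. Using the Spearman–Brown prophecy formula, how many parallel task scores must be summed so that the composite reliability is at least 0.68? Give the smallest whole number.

k ≥ ρ*(1−ρ₁)/(ρ₁(1−ρ*)) = 0.68·0.52 / (0.48·0.32) = 2.302.
Smallest integer k = 3.

3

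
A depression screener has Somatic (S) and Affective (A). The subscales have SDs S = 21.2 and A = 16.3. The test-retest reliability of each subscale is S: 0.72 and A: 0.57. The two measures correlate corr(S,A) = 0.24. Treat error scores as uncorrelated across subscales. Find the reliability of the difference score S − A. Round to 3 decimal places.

Var(S−A) = 21.2² + 16.3² − 2·21.2·16.3·0.24 = 715.13 − 165.869 = 549.261.
Under uncorrelated errors the observed covariances equal the true-score covariances, so only the own-variance terms attenuate.
True-score variance = [21.2²·0.72 + 16.3²·0.57] − 165.869 = 475.04 − 165.869 = 309.171.
Reliability = 309.171 / 549.261 = 0.563.

0.563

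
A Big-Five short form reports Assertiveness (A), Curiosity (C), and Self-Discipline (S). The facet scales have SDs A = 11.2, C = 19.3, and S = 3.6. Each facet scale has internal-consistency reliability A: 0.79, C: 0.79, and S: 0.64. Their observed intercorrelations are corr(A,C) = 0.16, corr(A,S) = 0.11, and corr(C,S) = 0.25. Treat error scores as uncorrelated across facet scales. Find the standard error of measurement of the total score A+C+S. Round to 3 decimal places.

10.451

Var(total) = 510.89 + 112.782 = 623.672.
True-score variance = 401.659 + 112.782 = 514.441, so reliability = 0.8249.
Error variance = 623.672 − 514.441 = 109.231; SEM = √109.231 = 10.451.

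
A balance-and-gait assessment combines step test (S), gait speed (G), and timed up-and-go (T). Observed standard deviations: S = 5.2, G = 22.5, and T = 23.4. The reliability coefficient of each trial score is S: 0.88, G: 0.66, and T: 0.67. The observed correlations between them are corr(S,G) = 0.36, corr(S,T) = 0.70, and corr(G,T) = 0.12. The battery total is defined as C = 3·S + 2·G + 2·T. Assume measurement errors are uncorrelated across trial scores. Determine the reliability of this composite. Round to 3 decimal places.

0.778

Var(C) = 3²·5.2² + 2²·22.5² + 2²·23.4² + 2·[6·5.2·22.5·0.36 + 6·5.2·23.4·0.70 + 4·22.5·23.4·0.12] = 4458.6 + 2032.99 = 6491.59.
Because errors are independent across components, Cov(Tᵢ,Tⱼ) = Cov(Xᵢ,Xⱼ); the off-diagonal part of the true-score variance is the same as above.
True-score variance = [3²·5.2²·0.88 + 2²·22.5²·0.66 + 2²·23.4²·0.67] + 2032.99 = 3018.12 + 2032.99 = 5051.11.
Reliability = 5051.11 / 6491.59 = 0.778.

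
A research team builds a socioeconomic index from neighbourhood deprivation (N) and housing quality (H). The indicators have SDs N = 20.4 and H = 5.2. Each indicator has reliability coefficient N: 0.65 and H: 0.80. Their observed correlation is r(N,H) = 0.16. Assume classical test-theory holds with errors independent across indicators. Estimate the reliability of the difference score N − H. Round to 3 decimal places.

0.631

Var(N−H) = 20.4² + 5.2² − 2·20.4·5.2·0.16 = 443.2 − 33.9456 = 409.254.
With uncorrelated errors the cross-covariances are all true-score covariance, so they carry over unchanged; only the diagonal terms shrink to ρᵢσᵢ².
True-score variance = [20.4²·0.65 + 5.2²·0.80] − 33.9456 = 292.136 − 33.9456 = 258.19.
Reliability = 258.19 / 409.254 = 0.631.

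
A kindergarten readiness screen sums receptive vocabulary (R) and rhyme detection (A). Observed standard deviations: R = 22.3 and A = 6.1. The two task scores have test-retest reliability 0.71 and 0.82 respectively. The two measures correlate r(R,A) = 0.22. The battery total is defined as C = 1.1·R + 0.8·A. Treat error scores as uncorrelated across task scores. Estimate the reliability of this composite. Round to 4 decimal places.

Var(C) = 1.1²·22.3² + 0.8²·6.1² + 2·[0.88·22.3·6.1·0.22] = 625.535 + 52.6708 = 678.206.
With uncorrelated errors the cross-covariances are all true-score covariance, so they carry over unchanged; only the diagonal terms shrink to ρᵢσᵢ².
True-score variance = [1.1²·22.3²·0.71 + 0.8²·6.1²·0.82] + 52.6708 = 446.75 + 52.6708 = 499.42.
Reliability = 499.42 / 678.206 = 0.7364.

0.7364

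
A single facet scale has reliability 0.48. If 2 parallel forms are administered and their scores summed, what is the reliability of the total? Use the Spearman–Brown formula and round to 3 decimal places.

0.649

ρ_k = kρ / (1 + (k−1)ρ) = 2·0.48 / (1 + 1·0.48) = 0.960 / 1.480 = 0.649.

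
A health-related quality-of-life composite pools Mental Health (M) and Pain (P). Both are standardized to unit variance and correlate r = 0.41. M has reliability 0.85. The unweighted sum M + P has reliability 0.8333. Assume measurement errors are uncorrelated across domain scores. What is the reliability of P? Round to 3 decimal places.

Var(M+P) = 2 + 2·0.41 = 2.820.
True-score variance = ρ_M + ρ_P + 2·0.41, so 0.8333 = (0.85 + ρ_P + 0.82) / 2.820.
ρ_P = 0.8333·2.820 − 0.85 − 0.82 = 0.680.

0.680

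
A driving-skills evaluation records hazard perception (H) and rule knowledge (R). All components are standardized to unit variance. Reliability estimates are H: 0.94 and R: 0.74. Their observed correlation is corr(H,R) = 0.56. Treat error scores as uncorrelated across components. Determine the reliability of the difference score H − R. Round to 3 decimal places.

0.636

Var(H−R) = 1 + 1 − 2·0.56 = 2 − 1.12 = 0.88.
Because errors are independent across components, Cov(Tᵢ,Tⱼ) = Cov(Xᵢ,Xⱼ); the off-diagonal part of the true-score variance is the same as above.
True-score variance = [0.94 + 0.74] − 1.12 = 1.68 − 1.12 = 0.56.
Reliability = 0.56 / 0.88 = 0.636.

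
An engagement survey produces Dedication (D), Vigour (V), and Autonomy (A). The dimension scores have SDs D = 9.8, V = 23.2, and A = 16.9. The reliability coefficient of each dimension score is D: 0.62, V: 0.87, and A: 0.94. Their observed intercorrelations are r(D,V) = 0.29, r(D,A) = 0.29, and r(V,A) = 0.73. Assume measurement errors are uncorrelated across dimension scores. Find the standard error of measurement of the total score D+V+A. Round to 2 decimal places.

Var(total) = 919.89 + 800.365 = 1720.26.
True-score variance = 796.287 + 800.365 = 1596.65, so reliability = 0.9281.
Error variance = 1720.26 − 1596.65 = 123.603; SEM = √123.603 = 11.12.

11.12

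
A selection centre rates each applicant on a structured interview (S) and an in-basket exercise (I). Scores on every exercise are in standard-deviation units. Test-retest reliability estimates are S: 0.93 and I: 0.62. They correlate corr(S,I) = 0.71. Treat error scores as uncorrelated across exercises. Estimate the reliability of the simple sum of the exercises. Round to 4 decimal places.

Var(S+I) = 2 + 2·[0.71] = 2 + 1.42 = 3.42.
With uncorrelated errors the cross-covariances are all true-score covariance, so they carry over unchanged; only the diagonal terms shrink to ρᵢσᵢ².
True-score variance = [0.93 + 0.62] + 1.42 = 1.55 + 1.42 = 2.97.
Reliability = 2.97 / 3.42 = 0.8684.

0.8684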